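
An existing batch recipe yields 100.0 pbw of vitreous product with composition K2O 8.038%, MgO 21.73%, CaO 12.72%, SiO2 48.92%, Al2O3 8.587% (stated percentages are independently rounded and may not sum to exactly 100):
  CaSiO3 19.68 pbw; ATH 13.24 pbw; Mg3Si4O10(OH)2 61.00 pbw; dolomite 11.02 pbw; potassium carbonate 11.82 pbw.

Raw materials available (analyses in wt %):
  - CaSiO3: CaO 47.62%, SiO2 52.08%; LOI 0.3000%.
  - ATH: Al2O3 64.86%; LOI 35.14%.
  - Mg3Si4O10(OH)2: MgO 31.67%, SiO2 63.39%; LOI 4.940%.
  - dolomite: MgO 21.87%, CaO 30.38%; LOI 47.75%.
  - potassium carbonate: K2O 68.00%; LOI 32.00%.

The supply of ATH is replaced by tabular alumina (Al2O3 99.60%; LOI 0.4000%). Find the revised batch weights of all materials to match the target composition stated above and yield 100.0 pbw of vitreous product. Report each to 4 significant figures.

The whole derivation keeps exact precision at each step; values along the way are shown (rounded to four significant figures) in the printout — every reported figure carries a single rounding — derived quantities, including net glass mass, totals, yield, five oxide percentages, LOI, are rebuilt from the batch weights per 100.0 pbw of glass in full float precision as written in the problem or answer text.
Target masses of each oxide per 100.0 pbw vitreous product:
  K2O: 8.038% × 100.0 = 8.038 pbw
  MgO: 21.73% × 100.0 = 21.73 pbw
  CaO: 12.72% × 100.0 = 12.72 pbw
  SiO2: 48.92% × 100.0 = 48.92 pbw
  Al2O3: 8.587% × 100.0 = 8.587 pbw
Per-oxide balance check given the weights on record, on the stated basis (each sum matches its target mass once rounding is allowed for):
  K2O: 11.82·0.6800 = 8.038 pbw (target 8.038 pbw)
  MgO: 61.00·0.3167 + 11.02·0.2187 = 21.73 pbw (target 21.73 pbw)
  CaO: 19.68·0.4762 + 11.02·0.3038 = 12.72 pbw (target 12.72 pbw)
  SiO2: 19.68·0.5208 + 61.00·0.6339 = 48.92 pbw (target 48.92 pbw)
  Al2O3: 8.621·0.9960 = 8.587 pbw (target 8.587 pbw)
Auditing the glass mass value: whole batch net of LOI = 99.99 pbw (oxide target masses add up to 100.0 pbw; versus the stated basis of 100.0 pbw — rounding explains the deltas).
Summing the batch: Σ batch = 112.1 pbw; LOI removed, Σ of batch·LOI: 12.15 pbw; glass ÷ batch gives a yield of 89.16%.

Revised batch per 100.0 pbw vitreous product:
  CaSiO3: 19.68 pbw
  tabular alumina: 8.621 pbw
  Mg3Si4O10(OH)2: 61.00 pbw
  dolomite: 11.02 pbw
  potassium carbonate: 11.82 pbw
Total batch = 112.1 pbw; LOI loss = 12.15 pbw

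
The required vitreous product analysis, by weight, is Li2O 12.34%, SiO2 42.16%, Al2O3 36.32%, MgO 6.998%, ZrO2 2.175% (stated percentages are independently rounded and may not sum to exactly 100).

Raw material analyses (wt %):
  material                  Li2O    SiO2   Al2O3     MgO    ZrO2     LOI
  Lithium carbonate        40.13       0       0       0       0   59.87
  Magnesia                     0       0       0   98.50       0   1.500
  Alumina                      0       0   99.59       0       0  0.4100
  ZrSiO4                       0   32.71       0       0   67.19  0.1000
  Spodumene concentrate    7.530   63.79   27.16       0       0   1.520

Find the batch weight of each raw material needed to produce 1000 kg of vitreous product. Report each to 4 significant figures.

Mid-chain values are displayed rounded to four significant digits in the printout — the whole derivation runs at full precision in every operation; every reported result takes just one rounding. The derived quantities, which include five oxide percentages, glass mass, the yield, ignition loss, the totals, are computed in full float precision, precisely as stated by question or answer, from the weighed amounts at 1000 kg of glass.
Target masses of each oxide per 1000 kg vitreous product:
  Li2O: 12.34% × 1000 = 123.4 kg
  SiO2: 42.16% × 1000 = 421.6 kg
  Al2O3: 36.32% × 1000 = 363.2 kg
  MgO: 6.998% × 1000 = 69.98 kg
  ZrO2: 2.175% × 1000 = 21.75 kg
Oxide-by-oxide audit using the reported weights, at the basis given (delivered sums recover each target once rounding is allowed for):
  Li2O: 186.6·0.4013 + 644.3·0.07530 = 123.4 kg (target 123.4 kg)
  SiO2: 32.37·0.3271 + 644.3·0.6379 = 421.6 kg (target 421.6 kg)
  Al2O3: 189.0·0.9959 + 644.3·0.2716 = 363.2 kg (target 363.2 kg)
  MgO: 71.05·0.9850 = 69.98 kg (target 69.98 kg)
  ZrO2: 32.37·0.6719 = 21.75 kg (target 21.75 kg)
Glass-mass closure: whole batch net of LOI = 999.9 kg (summing oxide targets gives 999.9 kg; the stated basis being 1000 kg — any gap is answer rounding).
Whole-batch sum: Σ batch = 1123 kg; ignition loss, Σ(batch × LOI) = 123.4 kg; yield, glass over the total, = 89.02%.

Batch per 1000 kg vitreous product:
  Lithium carbonate: 186.6 kg
  Magnesia: 71.05 kg
  Alumina: 189.0 kg
  ZrSiO4: 32.37 kg
  Spodumene concentrate: 644.3 kg
Total batch = 1123 kg; LOI loss = 123.4 kg; yield = 89.02%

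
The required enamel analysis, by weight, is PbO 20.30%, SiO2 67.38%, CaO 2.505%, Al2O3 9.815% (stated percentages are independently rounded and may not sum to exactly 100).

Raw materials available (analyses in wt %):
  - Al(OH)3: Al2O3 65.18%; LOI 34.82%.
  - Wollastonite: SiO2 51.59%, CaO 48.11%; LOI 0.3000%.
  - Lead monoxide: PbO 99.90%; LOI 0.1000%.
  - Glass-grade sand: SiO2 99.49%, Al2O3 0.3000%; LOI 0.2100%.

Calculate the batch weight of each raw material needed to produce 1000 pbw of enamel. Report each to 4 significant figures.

Working values are displayed, with 4-significant-digit rounding, when written out. The whole derivation carries exact precision from start to finish — each reported figure receives exactly one rounding. Derived quantities, including ignition loss, the yield, totals, the four compositions, net glass mass, are rebuilt from the batch weights per 1000 pbw of glass in exact precision as written in the problem or answer text.
Oxide-by-oxide targets in 1000 pbw enamel:
  PbO: 20.30% × 1000 = 203.0 pbw
  SiO2: 67.38% × 1000 = 673.8 pbw
  CaO: 2.505% × 1000 = 25.05 pbw
  Al2O3: 9.815% × 1000 = 98.15 pbw
Verifying the oxide balance given the weights on record, against the basis in use (every target is met by its sum net of answer rounding effects):
  PbO: 203.2·0.9990 = 203.0 pbw (target 203.0 pbw)
  SiO2: 52.07·0.5159 + 650.3·0.9949 = 673.8 pbw (target 673.8 pbw)
  CaO: 52.07·0.4811 = 25.05 pbw (target 25.05 pbw)
  Al2O3: 147.6·0.6518 + 650.3·0.003000 = 98.16 pbw (target 98.15 pbw)
Glass mass check: net batch after ignition = 1000 pbw (the targets, summed, come to 1000 pbw; basis as stated: 1000 pbw — a pure rounding effect).
Summing the batch: Σ batch = 1053 pbw; LOI removed, Σ of batch·LOI: 53.12 pbw; yield, glass over the total, = 94.96%.

Batch per 1000 pbw enamel:
  Al(OH)3: 147.6 pbw
  Wollastonite: 52.07 pbw
  Lead monoxide: 203.2 pbw
  Glass-grade sand: 650.3 pbw
Total batch = 1053 pbw; LOI loss = 53.12 pbw; yield = 94.96%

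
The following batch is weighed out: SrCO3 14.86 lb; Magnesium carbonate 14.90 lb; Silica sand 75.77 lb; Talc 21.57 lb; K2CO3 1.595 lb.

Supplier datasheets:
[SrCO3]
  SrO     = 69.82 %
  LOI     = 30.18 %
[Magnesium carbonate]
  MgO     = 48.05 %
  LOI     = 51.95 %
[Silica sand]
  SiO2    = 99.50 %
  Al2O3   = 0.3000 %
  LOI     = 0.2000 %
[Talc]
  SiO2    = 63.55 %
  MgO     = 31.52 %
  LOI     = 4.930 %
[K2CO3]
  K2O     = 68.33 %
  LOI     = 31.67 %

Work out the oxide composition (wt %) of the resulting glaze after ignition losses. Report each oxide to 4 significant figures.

All internal work holds exact precision through every step. Values along the way appear rounded to four significant figures in the working. Every reported result includes exactly one rounding — all derived quantities, including net glass mass, totals, yield, LOI, five oxide percentages, are carried from the weighed amounts at 114.7 lb of glass at full precision, exactly as shown in problem or answer.
What the batch supplies per oxide:
  K2O: 1.595·0.6833 = 1.090 lb
  SiO2: 75.77·0.9950 + 21.57·0.6355 = 89.10 lb
  MgO: 14.90·0.4805 + 21.57·0.3152 = 13.96 lb
  Al2O3: 75.77·0.003000 = 0.2273 lb
  SrO: 14.86·0.6982 = 10.38 lb
LOI: 14.86·0.3018 + 14.90·0.5195 + 75.77·0.002000 + 21.57·0.04930 + 1.595·0.3167 = 13.95 lb
batch − LOI leaves glass = 128.7 − 13.95 = 114.7 lb (= Σ oxide masses)
each wt % is 100 × oxide ÷ glass

Glass mass = 114.7 lb (batch 128.7 − LOI 13.95).
Composition: K2O 0.9498%, SiO2 77.65%, MgO 12.16%, Al2O3 0.1981%, SrO 9.042%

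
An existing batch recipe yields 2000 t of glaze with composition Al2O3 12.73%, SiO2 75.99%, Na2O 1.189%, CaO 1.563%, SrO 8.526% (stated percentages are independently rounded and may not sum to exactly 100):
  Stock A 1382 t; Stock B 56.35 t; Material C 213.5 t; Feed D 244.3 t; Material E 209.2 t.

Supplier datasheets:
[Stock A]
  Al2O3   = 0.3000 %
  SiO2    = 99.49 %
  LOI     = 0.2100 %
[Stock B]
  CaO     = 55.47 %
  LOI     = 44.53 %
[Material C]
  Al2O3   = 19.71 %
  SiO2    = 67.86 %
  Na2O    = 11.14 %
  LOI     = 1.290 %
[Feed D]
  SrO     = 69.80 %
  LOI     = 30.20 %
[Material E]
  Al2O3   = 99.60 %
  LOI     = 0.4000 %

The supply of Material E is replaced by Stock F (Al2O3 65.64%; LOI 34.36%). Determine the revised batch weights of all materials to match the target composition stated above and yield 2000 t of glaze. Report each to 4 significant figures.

Full precision is maintained end to end — in-progress results are displayed (rounded to four significant digits) when written out. Each reported number is rounded just once. The derived quantities, which include ignition loss, five oxide percentages, glass mass, the totals, yield, are carried at full float precision, exactly as printed in the problem or answer text, from the weighed amounts per 2000 t of glass.
Oxide-by-oxide targets in 2000 t glaze:
  Al2O3: 12.73% × 2000 = 254.6 t
  SiO2: 75.99% × 2000 = 1520 t
  Na2O: 1.189% × 2000 = 23.78 t
  CaO: 1.563% × 2000 = 31.26 t
  SrO: 8.526% × 2000 = 170.5 t
A balance pass over the oxides, working from each reported weight, under the basis named above (each sum matches its target mass modulo rounding of the values):
  Al2O3: 1382·0.003000 + 213.5·0.1971 + 317.5·0.6564 = 254.6 t (target 254.6 t)
  SiO2: 1382·0.9949 + 213.5·0.6786 = 1520 t (target 1520 t)
  Na2O: 213.5·0.1114 = 23.78 t (target 23.78 t)
  CaO: 56.35·0.5547 = 31.26 t (target 31.26 t)
  SrO: 244.3·0.6980 = 170.5 t (target 170.5 t)
Consistency of the glass mass: the batch minus its LOI: 2000 t (summing oxide targets gives 2000 t; basis as stated: 2000 t — any gap is answer rounding).
Adding the batch up: Σ batch = 2214 t; ignition loss, Σ(batch × LOI) = 213.6 t; yield: glass divided by total = 90.35%.

Revised batch per 2000 t glaze:
  Stock A: 1382 t
  Stock B: 56.35 t
  Material C: 213.5 t
  Feed D: 244.3 t
  Stock F: 317.5 t
Total batch = 2214 t; LOI loss = 213.6 t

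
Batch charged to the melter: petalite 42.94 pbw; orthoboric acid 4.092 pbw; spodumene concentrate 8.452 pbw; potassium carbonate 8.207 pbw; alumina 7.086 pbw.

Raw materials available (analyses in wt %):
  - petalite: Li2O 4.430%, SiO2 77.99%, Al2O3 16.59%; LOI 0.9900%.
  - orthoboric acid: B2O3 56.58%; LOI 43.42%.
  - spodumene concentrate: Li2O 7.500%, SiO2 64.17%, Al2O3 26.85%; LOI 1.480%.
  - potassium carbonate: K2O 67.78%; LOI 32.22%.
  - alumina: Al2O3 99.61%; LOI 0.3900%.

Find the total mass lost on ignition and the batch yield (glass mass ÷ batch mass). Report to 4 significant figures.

LOI loss = 4.999 pbw; glass = 65.78 pbw; yield = 92.94%

Rounding to 4 significant digits applies to every intermediate as printed. The working math carries full precision at each step; each reported number is rounded once only — all derived quantities, including five oxide percentages, the totals, net glass mass, yield, ignition loss, are carried from the batch weights on 65.78 pbw of glass in full float precision, as they appear in the question or the answer.
Loss on ignition, line by line:
  petalite: 42.94 × 0.009900 = 0.4251 pbw
  orthoboric acid: 4.092 × 0.4342 = 1.777 pbw
  spodumene concentrate: 8.452 × 0.01480 = 0.1251 pbw
  potassium carbonate: 8.207 × 0.3222 = 2.644 pbw
  alumina: 7.086 × 0.003900 = 0.02764 pbw
Total LOI = 4.999 pbw
Glass = batch − LOI = 70.78 − 4.999 = 65.78 pbw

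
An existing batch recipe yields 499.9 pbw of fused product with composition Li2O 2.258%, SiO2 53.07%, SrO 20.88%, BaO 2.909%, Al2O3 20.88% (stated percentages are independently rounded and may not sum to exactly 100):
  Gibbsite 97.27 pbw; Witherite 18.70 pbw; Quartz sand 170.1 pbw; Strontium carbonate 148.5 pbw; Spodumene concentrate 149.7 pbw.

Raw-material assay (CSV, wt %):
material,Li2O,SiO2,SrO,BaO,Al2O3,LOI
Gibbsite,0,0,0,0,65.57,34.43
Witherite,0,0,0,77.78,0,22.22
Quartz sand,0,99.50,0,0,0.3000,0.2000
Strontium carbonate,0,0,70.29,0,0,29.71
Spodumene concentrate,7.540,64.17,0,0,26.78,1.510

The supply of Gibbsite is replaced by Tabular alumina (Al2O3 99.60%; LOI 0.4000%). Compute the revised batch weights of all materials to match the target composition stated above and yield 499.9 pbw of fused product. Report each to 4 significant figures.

Revised batch per 499.9 pbw fused product:
  Tabular alumina: 64.03 pbw
  Witherite: 18.70 pbw
  Quartz sand: 170.1 pbw
  Strontium carbonate: 148.5 pbw
  Spodumene concentrate: 149.7 pbw
Total batch = 551.0 pbw; LOI loss = 51.13 pbw

Full precision is kept all the way through — values along the way are displayed rounded off to 4 significant figures as written — exactly one rounding is applied to every reported result; all derived quantities (the totals, LOI, glass mass, five oxide percentages, yield) are computed from the weighed amounts for 499.9 pbw of glass at full precision as set out in question or answer.
Per-oxide target masses for 499.9 pbw fused product:
  Li2O: 2.258% × 499.9 = 11.29 pbw
  SiO2: 53.07% × 499.9 = 265.3 pbw
  SrO: 20.88% × 499.9 = 104.4 pbw
  BaO: 2.909% × 499.9 = 14.54 pbw
  Al2O3: 20.88% × 499.9 = 104.4 pbw
Verifying the oxide balance on the weights just shown, per the basis as stated (sum by sum, the targets are met within answer rounding):
  Li2O: 149.7·0.07540 = 11.29 pbw (target 11.29 pbw)
  SiO2: 170.1·0.9950 + 149.7·0.6417 = 265.3 pbw (target 265.3 pbw)
  SrO: 148.5·0.7029 = 104.4 pbw (target 104.4 pbw)
  BaO: 18.70·0.7778 = 14.54 pbw (target 14.54 pbw)
  Al2O3: 64.03·0.9960 + 170.1·0.003000 + 149.7·0.2678 = 104.4 pbw (target 104.4 pbw)
Mass balance on the glass: total charge less LOI = 499.9 pbw (oxide target masses add up to 499.9 pbw; stated basis 499.9 pbw — any gap is answer rounding).
Summing the batch: Σ batch = 551.0 pbw; loss to ignition Σ batch·LOI = 51.13 pbw; yield = glass ÷ total batch = 90.72%.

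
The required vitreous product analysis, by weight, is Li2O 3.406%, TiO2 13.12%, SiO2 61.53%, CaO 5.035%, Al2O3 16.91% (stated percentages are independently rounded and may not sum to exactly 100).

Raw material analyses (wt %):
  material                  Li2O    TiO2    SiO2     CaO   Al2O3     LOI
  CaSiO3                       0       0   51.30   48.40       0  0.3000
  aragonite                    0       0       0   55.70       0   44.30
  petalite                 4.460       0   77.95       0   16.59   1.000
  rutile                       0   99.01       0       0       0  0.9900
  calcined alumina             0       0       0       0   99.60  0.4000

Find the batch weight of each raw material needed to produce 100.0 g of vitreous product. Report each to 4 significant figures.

All arithmetic holds full precision all the way through — values along the way are shown rounded to 4 significant digits when written out. A single rounding yields every reported value. The derived quantities are re-derived from the batch weights at 100.0 g of glass at full precision (net glass mass, ignition loss, the yield, totals, the five compositions) as set out in question or answer.
Oxide mass targets, per 100.0 g vitreous product:
  Li2O: 3.406% × 100.0 = 3.406 g
  TiO2: 13.12% × 100.0 = 13.12 g
  SiO2: 61.53% × 100.0 = 61.53 g
  CaO: 5.035% × 100.0 = 5.035 g
  Al2O3: 16.91% × 100.0 = 16.91 g
Mass-balance tally per oxide working from each reported weight, for the quoted basis mass (every target is met by its sum once rounding is allowed for):
  Li2O: 76.37·0.04460 = 3.406 g (target 3.406 g)
  TiO2: 13.25·0.9901 = 13.12 g (target 13.12 g)
  SiO2: 3.901·0.5130 + 76.37·0.7795 = 61.53 g (target 61.53 g)
  CaO: 3.901·0.4840 + 5.649·0.5570 = 5.035 g (target 5.035 g)
  Al2O3: 76.37·0.1659 + 4.258·0.9960 = 16.91 g (target 16.91 g)
Mass balance on the glass: Σ batch − LOI loss = 100.0 g (oxide target masses add up to 100.0 g; against the stated basis, 100.0 g — differing by rounding only).
Batch total: Σ batch = 103.4 g; Σ batch·LOI gives LOI loss = 3.426 g; yield = glass ÷ total batch = 96.69%.

Batch per 100.0 g vitreous product:
  CaSiO3: 3.901 g
  aragonite: 5.649 g
  petalite: 76.37 g
  rutile: 13.25 g
  calcined alumina: 4.258 g
Total batch = 103.4 g; LOI loss = 3.426 g; yield = 96.69%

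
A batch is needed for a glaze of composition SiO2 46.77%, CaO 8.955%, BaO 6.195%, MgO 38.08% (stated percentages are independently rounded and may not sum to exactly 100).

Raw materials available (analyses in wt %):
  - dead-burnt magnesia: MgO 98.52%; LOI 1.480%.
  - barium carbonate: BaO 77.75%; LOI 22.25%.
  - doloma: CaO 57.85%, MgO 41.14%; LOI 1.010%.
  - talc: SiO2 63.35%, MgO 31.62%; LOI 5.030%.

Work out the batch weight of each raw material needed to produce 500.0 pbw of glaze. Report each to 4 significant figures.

Mid-chain values are displayed (rounded to four significant figures) between the steps. Full precision is held through the solve. Each reported value is rounded once only. Derived quantities are rebuilt from the weighed amounts per 500.0 pbw of glass at exact precision (net glass mass, the yield, the four compositions, the totals, LOI) precisely as stated by problem or answer.
Target masses of each oxide per 500.0 pbw glaze:
  SiO2: 46.77% × 500.0 = 233.8 pbw
  CaO: 8.955% × 500.0 = 44.78 pbw
  BaO: 6.195% × 500.0 = 30.98 pbw
  MgO: 38.08% × 500.0 = 190.4 pbw
Oxide-by-oxide audit working from each reported weight, at the basis given (delivered sums recover each target within answer rounding):
  SiO2: 369.1·0.6335 = 233.8 pbw (target 233.8 pbw)
  CaO: 77.40·0.5785 = 44.78 pbw (target 44.78 pbw)
  BaO: 39.84·0.7775 = 30.98 pbw (target 30.98 pbw)
  MgO: 42.46·0.9852 + 77.40·0.4114 + 369.1·0.3162 = 190.4 pbw (target 190.4 pbw)
Consistency of the glass mass: the batch minus its LOI: 500.0 pbw (oxide target masses add up to 500.0 pbw; basis as stated: 500.0 pbw — rounding explains the deltas).
Adding the batch up: Σ batch = 528.8 pbw; Σ batch·LOI gives LOI loss = 28.84 pbw; glass ÷ batch gives a yield of 94.55%.

Batch per 500.0 pbw glaze:
  dead-burnt magnesia: 42.46 pbw
  barium carbonate: 39.84 pbw
  doloma: 77.40 pbw
  talc: 369.1 pbw
Total batch = 528.8 pbw; LOI loss = 28.84 pbw; yield = 94.55%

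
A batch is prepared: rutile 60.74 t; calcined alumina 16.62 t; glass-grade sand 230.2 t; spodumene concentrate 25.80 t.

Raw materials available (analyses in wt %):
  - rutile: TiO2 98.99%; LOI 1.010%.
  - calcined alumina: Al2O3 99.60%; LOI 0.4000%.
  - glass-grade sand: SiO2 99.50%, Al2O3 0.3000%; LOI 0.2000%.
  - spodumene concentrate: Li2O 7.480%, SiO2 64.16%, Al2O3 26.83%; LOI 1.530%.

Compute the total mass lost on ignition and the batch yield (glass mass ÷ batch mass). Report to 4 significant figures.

Mid-chain values are displayed, rounded to four significant figures, at each printed step — the whole derivation carries exact precision in all steps — each reported figure is rounded just once. All derived quantities are recomputed starting from the weights for 331.8 t of glass at exact precision (totals, yield, glass mass, LOI, four oxide percentages), as written in the problem or the answer.
Per-material ignition loss:
  rutile: 60.74 × 0.01010 = 0.6135 t
  calcined alumina: 16.62 × 0.004000 = 0.06648 t
  glass-grade sand: 230.2 × 0.002000 = 0.4604 t
  spodumene concentrate: 25.80 × 0.01530 = 0.3947 t
Total LOI = 1.535 t
Glass = batch − LOI = 333.4 − 1.535 = 331.8 t

LOI loss = 1.535 t; glass = 331.8 t; yield = 99.54%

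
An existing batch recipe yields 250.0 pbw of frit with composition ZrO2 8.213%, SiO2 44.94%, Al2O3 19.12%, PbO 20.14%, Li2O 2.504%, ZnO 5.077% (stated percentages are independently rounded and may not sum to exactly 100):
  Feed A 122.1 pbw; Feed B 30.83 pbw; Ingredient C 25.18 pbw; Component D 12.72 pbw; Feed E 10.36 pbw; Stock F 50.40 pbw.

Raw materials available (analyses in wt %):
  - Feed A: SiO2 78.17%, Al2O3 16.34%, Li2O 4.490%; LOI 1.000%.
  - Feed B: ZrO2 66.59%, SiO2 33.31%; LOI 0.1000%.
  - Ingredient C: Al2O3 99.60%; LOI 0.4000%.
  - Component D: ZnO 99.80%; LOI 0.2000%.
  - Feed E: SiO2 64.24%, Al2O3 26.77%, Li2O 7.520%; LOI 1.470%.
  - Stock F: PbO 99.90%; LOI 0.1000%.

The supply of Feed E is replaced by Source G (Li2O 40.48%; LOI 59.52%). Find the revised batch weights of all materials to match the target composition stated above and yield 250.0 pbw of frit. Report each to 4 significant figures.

Revised batch per 250.0 pbw frit:
  Feed A: 130.6 pbw
  Feed B: 30.83 pbw
  Ingredient C: 26.57 pbw
  Component D: 12.72 pbw
  Source G: 0.9800 pbw
  Stock F: 50.40 pbw
Total batch = 252.1 pbw; LOI loss = 2.102 pbw

The whole derivation runs at full float precision all the way through; working values appear, rounded to four significant digits, alongside each step; a single rounding finalizes each reported result. All derived quantities, including six oxide percentages, ignition loss, net glass mass, the yield, totals, are computed from the batch weights on 250.0 pbw of glass in exact precision precisely as stated by either problem or answer.
Per-oxide target masses for 250.0 pbw frit:
  ZrO2: 8.213% × 250.0 = 20.53 pbw
  SiO2: 44.94% × 250.0 = 112.4 pbw
  Al2O3: 19.12% × 250.0 = 47.80 pbw
  PbO: 20.14% × 250.0 = 50.35 pbw
  Li2O: 2.504% × 250.0 = 6.260 pbw
  ZnO: 5.077% × 250.0 = 12.69 pbw
Mass-balance tally per oxide given the weights on record, against the basis in use (delivered sums recover each target net of answer rounding effects):
  ZrO2: 30.83·0.6659 = 20.53 pbw (target 20.53 pbw)
  SiO2: 130.6·0.7817 + 30.83·0.3331 = 112.4 pbw (target 112.4 pbw)
  Al2O3: 130.6·0.1634 + 26.57·0.9960 = 47.80 pbw (target 47.80 pbw)
  PbO: 50.40·0.9990 = 50.35 pbw (target 50.35 pbw)
  Li2O: 130.6·0.04490 + 0.9800·0.4048 = 6.261 pbw (target 6.260 pbw)
  ZnO: 12.72·0.9980 = 12.69 pbw (target 12.69 pbw)
Auditing the glass mass value: total batch − LOI = 250.0 pbw (per-oxide target masses sum to 250.0 pbw; versus the stated basis of 250.0 pbw — any gap is answer rounding).
Batch total: Σ batch = 252.1 pbw; LOI removed, Σ of batch·LOI: 2.102 pbw; as yield: glass ÷ batch → 99.17%.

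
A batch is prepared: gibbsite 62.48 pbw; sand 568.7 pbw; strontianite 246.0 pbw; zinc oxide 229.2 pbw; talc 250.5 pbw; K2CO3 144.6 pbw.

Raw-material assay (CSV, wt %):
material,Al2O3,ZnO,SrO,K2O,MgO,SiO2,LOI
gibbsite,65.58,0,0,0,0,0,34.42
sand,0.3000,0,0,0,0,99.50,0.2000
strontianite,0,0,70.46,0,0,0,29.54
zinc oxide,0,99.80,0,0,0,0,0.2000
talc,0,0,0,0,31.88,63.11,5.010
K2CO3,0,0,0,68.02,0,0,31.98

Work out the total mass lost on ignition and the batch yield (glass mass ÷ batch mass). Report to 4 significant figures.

LOI loss = 154.6 pbw; glass = 1347 pbw; yield = 89.71%

Working values appear with 4-significant-digit rounding when written out. All internal work maintains exact precision at all times — a single rounding completes each reported number; derived quantities are recomputed from the batch weights per 1347 pbw of glass at exact precision (glass mass, LOI, the yield, the six compositions, totals), as they appear in the problem or the answer.
Loss on ignition, line by line:
  gibbsite: 62.48 × 0.3442 = 21.51 pbw
  sand: 568.7 × 0.002000 = 1.137 pbw
  strontianite: 246.0 × 0.2954 = 72.67 pbw
  zinc oxide: 229.2 × 0.002000 = 0.4584 pbw
  talc: 250.5 × 0.05010 = 12.55 pbw
  K2CO3: 144.6 × 0.3198 = 46.24 pbw
Total LOI = 154.6 pbw
Glass = batch − LOI = 1501 − 154.6 = 1347 pbw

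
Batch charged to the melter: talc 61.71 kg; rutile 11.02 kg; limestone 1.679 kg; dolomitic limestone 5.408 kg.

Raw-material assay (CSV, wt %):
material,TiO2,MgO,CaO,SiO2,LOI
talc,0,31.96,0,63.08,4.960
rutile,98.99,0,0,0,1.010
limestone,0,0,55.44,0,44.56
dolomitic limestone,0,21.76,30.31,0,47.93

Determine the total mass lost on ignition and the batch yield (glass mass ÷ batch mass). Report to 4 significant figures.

LOI loss = 6.512 kg; glass = 73.30 kg; yield = 91.84%

Working values are displayed, rounded to 4 significant figures, as written. Every computation holds exact precision all the way through — a single rounding produces each reported number — all derived quantities are rebuilt at full precision (yield, the totals, net glass mass, LOI, the four compositions) starting from the weights for 73.30 kg of glass as quoted within the problem or answer text.
LOI of each material in turn:
  talc: 61.71 × 0.04960 = 3.061 kg
  rutile: 11.02 × 0.01010 = 0.1113 kg
  limestone: 1.679 × 0.4456 = 0.7482 kg
  dolomitic limestone: 5.408 × 0.4793 = 2.592 kg
Total LOI = 6.512 kg
Glass = batch − LOI = 79.82 − 6.512 = 73.30 kg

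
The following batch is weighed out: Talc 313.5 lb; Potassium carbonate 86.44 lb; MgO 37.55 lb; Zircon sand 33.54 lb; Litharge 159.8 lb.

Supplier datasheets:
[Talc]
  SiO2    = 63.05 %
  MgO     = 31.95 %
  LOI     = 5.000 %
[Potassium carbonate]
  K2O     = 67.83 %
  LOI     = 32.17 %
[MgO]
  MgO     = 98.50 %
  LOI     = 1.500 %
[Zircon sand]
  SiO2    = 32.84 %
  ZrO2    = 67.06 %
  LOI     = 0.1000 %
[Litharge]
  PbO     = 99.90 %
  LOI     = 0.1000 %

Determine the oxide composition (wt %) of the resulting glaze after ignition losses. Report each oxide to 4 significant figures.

All arithmetic runs at full precision end to end — in-progress results are printed rounded to four significant figures within the worked lines — every reported figure takes just one rounding; derived quantities, including LOI, the totals, glass mass, the five compositions, yield, are re-derived from the weighed amounts per 586.6 lb of glass in exact precision, as written in problem or answer.
Per-oxide mass from batch:
  SiO2: 313.5·0.6305 + 33.54·0.3284 = 208.7 lb
  K2O: 86.44·0.6783 = 58.63 lb
  MgO: 313.5·0.3195 + 37.55·0.9850 = 137.2 lb
  PbO: 159.8·0.9990 = 159.6 lb
  ZrO2: 33.54·0.6706 = 22.49 lb
LOI: 313.5·0.05000 + 86.44·0.3217 + 37.55·0.01500 + 33.54·0.001000 + 159.8·0.001000 = 44.24 lb
Resulting glass, batch − LOI: 630.8 − 44.24 = 586.6 lb (matching Σ of the oxides)
percent by weight: oxide/glass ×100

Glass mass = 586.6 lb (batch 630.8 − LOI 44.24).
Composition: SiO2 35.57%, K2O 9.995%, MgO 23.38%, PbO 27.21%, ZrO2 3.834%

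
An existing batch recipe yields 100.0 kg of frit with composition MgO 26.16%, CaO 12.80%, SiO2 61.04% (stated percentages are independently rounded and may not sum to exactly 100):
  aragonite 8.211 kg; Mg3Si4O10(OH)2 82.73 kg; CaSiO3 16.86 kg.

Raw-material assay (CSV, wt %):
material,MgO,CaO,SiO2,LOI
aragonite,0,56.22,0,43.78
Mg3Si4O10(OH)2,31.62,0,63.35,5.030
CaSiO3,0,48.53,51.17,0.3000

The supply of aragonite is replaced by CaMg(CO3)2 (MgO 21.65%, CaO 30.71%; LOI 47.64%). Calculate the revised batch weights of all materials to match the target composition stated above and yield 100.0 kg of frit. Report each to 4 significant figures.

In-progress results appear rounded to four significant digits on the page. Every computation keeps full float precision throughout — every reported figure takes just one rounding; derived quantities (totals, the yield, glass mass, three oxide percentages, ignition loss) are rebuilt in full precision from the weighed amounts on 100.0 kg of glass as written in either problem or answer.
The oxide mass targets at 100.0 kg frit:
  MgO: 26.16% × 100.0 = 26.16 kg
  CaO: 12.80% × 100.0 = 12.80 kg
  SiO2: 61.04% × 100.0 = 61.04 kg
Balance tally, oxide-wise, applying the batch weights above, versus the basis set out (oxide sums agree with the targets exact up to rounding of places):
  MgO: 6.425·0.2165 + 78.33·0.3162 = 26.16 kg (target 26.16 kg)
  CaO: 6.425·0.3071 + 22.31·0.4853 = 12.80 kg (target 12.80 kg)
  SiO2: 78.33·0.6335 + 22.31·0.5117 = 61.04 kg (target 61.04 kg)
Glass-mass bookkeeping: net batch after ignition = 100.0 kg (per-oxide target masses sum to 100.0 kg; the stated basis being 100.0 kg — deltas are rounding alone).
Batch grand total — Σ batch = 107.1 kg; LOI removed, Σ of batch·LOI: 7.068 kg; yield: glass divided by total = 93.40%.

Revised batch per 100.0 kg frit:
  CaMg(CO3)2: 6.425 kg
  Mg3Si4O10(OH)2: 78.33 kg
  CaSiO3: 22.31 kg
Total batch = 107.1 kg; LOI loss = 7.068 kg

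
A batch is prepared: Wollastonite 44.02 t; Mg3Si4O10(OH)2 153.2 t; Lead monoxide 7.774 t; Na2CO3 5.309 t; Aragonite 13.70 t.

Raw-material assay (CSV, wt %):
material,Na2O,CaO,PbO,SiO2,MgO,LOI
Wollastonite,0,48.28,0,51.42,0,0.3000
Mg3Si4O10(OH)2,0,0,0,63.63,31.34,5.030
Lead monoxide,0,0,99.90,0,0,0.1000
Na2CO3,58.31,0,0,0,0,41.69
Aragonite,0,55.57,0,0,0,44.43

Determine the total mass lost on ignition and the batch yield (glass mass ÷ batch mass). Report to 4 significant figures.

LOI loss = 16.15 t; glass = 207.9 t; yield = 92.79%

Full precision is kept all the way through — in-progress results are printed rounded to 4 significant figures when written out. Exactly one rounding lands on every reported number — the derived quantities are rebuilt in full float precision (glass mass, ignition loss, totals, the five compositions, yield) from the weighed amounts at 207.9 t of glass as quoted within the problem or answer text.
Loss on ignition, line by line:
  Wollastonite: 44.02 × 0.003000 = 0.1321 t
  Mg3Si4O10(OH)2: 153.2 × 0.05030 = 7.706 t
  Lead monoxide: 7.774 × 0.001000 = 0.007774 t
  Na2CO3: 5.309 × 0.4169 = 2.213 t
  Aragonite: 13.70 × 0.4443 = 6.087 t
Total LOI = 16.15 t
Glass = batch − LOI = 224.0 − 16.15 = 207.9 t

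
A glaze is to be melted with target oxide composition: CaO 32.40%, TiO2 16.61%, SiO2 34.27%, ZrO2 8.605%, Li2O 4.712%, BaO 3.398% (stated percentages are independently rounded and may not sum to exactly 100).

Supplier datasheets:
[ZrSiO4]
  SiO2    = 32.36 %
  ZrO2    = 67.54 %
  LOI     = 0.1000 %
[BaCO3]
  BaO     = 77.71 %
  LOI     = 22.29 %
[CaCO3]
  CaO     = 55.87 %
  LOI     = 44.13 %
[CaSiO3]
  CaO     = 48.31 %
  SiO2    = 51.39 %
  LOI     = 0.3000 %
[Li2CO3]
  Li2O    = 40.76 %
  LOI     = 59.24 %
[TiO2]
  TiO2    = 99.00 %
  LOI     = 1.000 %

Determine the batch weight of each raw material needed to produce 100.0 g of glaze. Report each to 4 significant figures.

Batch per 100.0 g glaze:
  ZrSiO4: 12.74 g
  BaCO3: 4.373 g
  CaCO3: 7.266 g
  CaSiO3: 58.66 g
  Li2CO3: 11.56 g
  TiO2: 16.78 g
Total batch = 111.4 g; LOI loss = 11.39 g; yield = 89.78%

Each numeric step holds full float precision through every step; values along the way are displayed rounded to four significant digits; every reported value includes exactly one rounding. All derived quantities are recomputed at exact precision (net glass mass, yield, the six compositions, the totals, LOI) from the batch weights at 100.0 g of glass precisely as stated by the problem or answer text.
Oxide-by-oxide targets in 100.0 g glaze:
  CaO: 32.40% × 100.0 = 32.40 g
  TiO2: 16.61% × 100.0 = 16.61 g
  SiO2: 34.27% × 100.0 = 34.27 g
  ZrO2: 8.605% × 100.0 = 8.605 g
  Li2O: 4.712% × 100.0 = 4.712 g
  BaO: 3.398% × 100.0 = 3.398 g
Balance tally, oxide-wise, using the reported weights, per the basis as stated (delivered sums recover each target exact up to rounding of places):
  CaO: 7.266·0.5587 + 58.66·0.4831 = 32.40 g (target 32.40 g)
  TiO2: 16.78·0.9900 = 16.61 g (target 16.61 g)
  SiO2: 12.74·0.3236 + 58.66·0.5139 = 34.27 g (target 34.27 g)
  ZrO2: 12.74·0.6754 = 8.605 g (target 8.605 g)
  Li2O: 11.56·0.4076 = 4.712 g (target 4.712 g)
  BaO: 4.373·0.7771 = 3.398 g (target 3.398 g)
Mass balance on the glass: Σ batch − LOI loss = 99.99 g (the Σ of target masses is 100.0 g; basis as stated: 100.0 g — rounding explains the deltas).
Summing the batch: Σ batch = 111.4 g; the LOI term Σ batch·LOI equals 11.39 g; yield, glass over the total, = 89.78%.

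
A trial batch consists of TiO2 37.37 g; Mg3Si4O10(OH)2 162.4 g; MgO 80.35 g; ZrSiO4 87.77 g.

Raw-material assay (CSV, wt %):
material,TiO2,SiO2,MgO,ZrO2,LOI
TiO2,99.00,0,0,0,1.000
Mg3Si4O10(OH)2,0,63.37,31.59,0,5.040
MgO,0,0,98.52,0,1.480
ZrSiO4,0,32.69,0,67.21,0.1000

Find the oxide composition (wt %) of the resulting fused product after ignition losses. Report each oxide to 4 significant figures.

Glass mass = 358.1 g (batch 367.9 − LOI 9.836).
Composition: TiO2 10.33%, SiO2 36.76%, MgO 36.44%, ZrO2 16.48%

Intermediates are shown with 4-significant-figure rounding when written out — the working math holds exact precision end to end. Each reported value is rounded only once — the derived quantities are re-derived from the weighed amounts on 358.1 g of glass at exact precision (the totals, net glass mass, four oxide percentages, yield, ignition loss) exactly as printed in the problem or the answer.
Per-oxide mass from batch:
  TiO2: 37.37·0.9900 = 37.00 g
  SiO2: 162.4·0.6337 + 87.77·0.3269 = 131.6 g
  MgO: 162.4·0.3159 + 80.35·0.9852 = 130.5 g
  ZrO2: 87.77·0.6721 = 58.99 g
LOI: 37.37·0.01000 + 162.4·0.05040 + 80.35·0.01480 + 87.77·0.001000 = 9.836 g
batch − LOI leaves glass = 367.9 − 9.836 = 358.1 g (consistent with Σ oxide mass)
wt %: oxide over glass, times 100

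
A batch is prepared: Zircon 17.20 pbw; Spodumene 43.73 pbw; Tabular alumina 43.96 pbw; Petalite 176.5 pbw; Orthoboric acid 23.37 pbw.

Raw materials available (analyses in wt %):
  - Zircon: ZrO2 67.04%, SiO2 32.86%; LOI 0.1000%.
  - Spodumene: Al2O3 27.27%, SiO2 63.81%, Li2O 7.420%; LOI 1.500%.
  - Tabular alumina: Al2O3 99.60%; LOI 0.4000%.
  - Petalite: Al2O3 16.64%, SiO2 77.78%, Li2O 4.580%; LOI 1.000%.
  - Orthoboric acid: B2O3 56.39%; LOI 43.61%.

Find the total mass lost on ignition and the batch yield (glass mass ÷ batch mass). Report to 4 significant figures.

In-progress results are printed, rounded to 4 significant digits, alongside each step; each numeric step carries full float precision from start to finish — every reported figure takes just one rounding. Derived quantities (LOI, net glass mass, the yield, the totals, five oxide percentages) are rebuilt in full precision from the weighed amounts for 292.0 pbw of glass as quoted within question or answer.
Loss on ignition, line by line:
  Zircon: 17.20 × 0.001000 = 0.01720 pbw
  Spodumene: 43.73 × 0.01500 = 0.6559 pbw
  Tabular alumina: 43.96 × 0.004000 = 0.1758 pbw
  Petalite: 176.5 × 0.01000 = 1.765 pbw
  Orthoboric acid: 23.37 × 0.4361 = 10.19 pbw
Total LOI = 12.81 pbw
Glass = batch − LOI = 304.8 − 12.81 = 292.0 pbw

LOI loss = 12.81 pbw; glass = 292.0 pbw; yield = 95.80%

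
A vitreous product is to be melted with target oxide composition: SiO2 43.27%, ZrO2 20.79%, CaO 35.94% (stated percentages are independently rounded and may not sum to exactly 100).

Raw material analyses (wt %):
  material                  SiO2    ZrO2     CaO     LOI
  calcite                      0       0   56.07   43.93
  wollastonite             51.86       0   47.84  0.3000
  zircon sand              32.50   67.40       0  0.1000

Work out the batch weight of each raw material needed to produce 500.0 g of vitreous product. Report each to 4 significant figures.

Intermediates are displayed, with 4-significant-digit rounding, at each printed step — every computation maintains exact precision all the way through. Exactly one rounding is applied to each reported number; derived quantities are re-derived starting from the weights per 500.0 g of glass at full precision (net glass mass, three oxide percentages, totals, the yield, LOI) as given in the question or the answer.
Oxide-by-oxide targets in 500.0 g vitreous product:
  SiO2: 43.27% × 500.0 = 216.4 g
  ZrO2: 20.79% × 500.0 = 104.0 g
  CaO: 35.94% × 500.0 = 179.7 g
Oxide-by-oxide audit from the weights as reported, at the basis given (target by target, the sums agree net of answer rounding effects):
  SiO2: 320.5·0.5186 + 154.2·0.3250 = 216.3 g (target 216.4 g)
  ZrO2: 154.2·0.6740 = 103.9 g (target 104.0 g)
  CaO: 47.01·0.5607 + 320.5·0.4784 = 179.7 g (target 179.7 g)
Glass mass check: total batch − LOI = 499.9 g (the Σ of target masses is 500.0 g; against the stated basis, 500.0 g — gaps are rounding artifacts).
Adding the batch up: Σ batch = 521.7 g; loss to ignition Σ batch·LOI = 21.77 g; yield = glass ÷ total batch = 95.83%.

Batch per 500.0 g vitreous product:
  calcite: 47.01 g
  wollastonite: 320.5 g
  zircon sand: 154.2 g
Total batch = 521.7 g; LOI loss = 21.77 g; yield = 95.83%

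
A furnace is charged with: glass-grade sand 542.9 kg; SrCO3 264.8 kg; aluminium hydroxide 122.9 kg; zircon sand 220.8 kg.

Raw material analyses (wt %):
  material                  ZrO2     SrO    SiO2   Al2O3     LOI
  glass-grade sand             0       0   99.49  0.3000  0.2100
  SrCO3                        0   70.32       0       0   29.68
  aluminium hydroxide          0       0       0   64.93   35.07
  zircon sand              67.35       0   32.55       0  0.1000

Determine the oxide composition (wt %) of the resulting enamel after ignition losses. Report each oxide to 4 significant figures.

The intermediate values are printed (rounded to 4 significant digits) as written. All arithmetic keeps exact precision in every operation. Every reported value takes a single rounding — derived quantities (net glass mass, LOI, the four compositions, yield, the totals) are re-derived using the weight values per 1028 kg of glass in exact precision as written in the problem or answer text.
Delivered oxide masses:
  ZrO2: 220.8·0.6735 = 148.7 kg
  SrO: 264.8·0.7032 = 186.2 kg
  SiO2: 542.9·0.9949 + 220.8·0.3255 = 612.0 kg
  Al2O3: 542.9·0.003000 + 122.9·0.6493 = 81.43 kg
LOI: 542.9·0.002100 + 264.8·0.2968 + 122.9·0.3507 + 220.8·0.001000 = 123.1 kg
The glass mass, total less LOI, = 1151 − 123.1 = 1028 kg (equal to the oxide-mass sum)
percent share: oxide ÷ glass, ×100

Glass mass = 1028 kg (batch 1151 − LOI 123.1).
Composition: ZrO2 14.46%, SrO 18.11%, SiO2 59.51%, Al2O3 7.918%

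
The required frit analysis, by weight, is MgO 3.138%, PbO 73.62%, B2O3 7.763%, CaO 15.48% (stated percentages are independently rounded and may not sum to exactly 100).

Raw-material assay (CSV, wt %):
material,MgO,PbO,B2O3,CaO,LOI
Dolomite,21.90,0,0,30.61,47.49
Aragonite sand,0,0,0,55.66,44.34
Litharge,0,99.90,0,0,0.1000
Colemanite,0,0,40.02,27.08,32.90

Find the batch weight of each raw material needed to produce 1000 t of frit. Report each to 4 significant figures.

The intermediate values are shown, rounded to 4 significant digits, between the steps — the working math carries full precision at every stage. Each reported number undergoes a single rounding; derived quantities are rebuilt at exact precision (four oxide percentages, the totals, net glass mass, ignition loss, yield) using the weight values at 1000 t of glass exactly as shown in problem or answer.
The oxide mass targets at 1000 t frit:
  MgO: 3.138% × 1000 = 31.38 t
  PbO: 73.62% × 1000 = 736.2 t
  B2O3: 7.763% × 1000 = 77.63 t
  CaO: 15.48% × 1000 = 154.8 t
Mass-balance tally per oxide using the reported weights, under the basis named above (delivered sums recover each target once rounding is allowed for):
  MgO: 143.3·0.2190 = 31.38 t (target 31.38 t)
  PbO: 736.9·0.9990 = 736.2 t (target 736.2 t)
  B2O3: 194.0·0.4002 = 77.64 t (target 77.63 t)
  CaO: 143.3·0.3061 + 104.9·0.5566 + 194.0·0.2708 = 154.8 t (target 154.8 t)
Mass balance on the glass: batch total minus LOI = 1000 t (summing oxide targets gives 1000 t; basis as stated: 1000 t — differing by rounding only).
Adding the batch up: Σ batch = 1179 t; loss to ignition Σ batch·LOI = 179.1 t; yield, glass over the total, = 84.81%.

Batch per 1000 t frit:
  Dolomite: 143.3 t
  Aragonite sand: 104.9 t
  Litharge: 736.9 t
  Colemanite: 194.0 t
Total batch = 1179 t; LOI loss = 179.1 t; yield = 84.81%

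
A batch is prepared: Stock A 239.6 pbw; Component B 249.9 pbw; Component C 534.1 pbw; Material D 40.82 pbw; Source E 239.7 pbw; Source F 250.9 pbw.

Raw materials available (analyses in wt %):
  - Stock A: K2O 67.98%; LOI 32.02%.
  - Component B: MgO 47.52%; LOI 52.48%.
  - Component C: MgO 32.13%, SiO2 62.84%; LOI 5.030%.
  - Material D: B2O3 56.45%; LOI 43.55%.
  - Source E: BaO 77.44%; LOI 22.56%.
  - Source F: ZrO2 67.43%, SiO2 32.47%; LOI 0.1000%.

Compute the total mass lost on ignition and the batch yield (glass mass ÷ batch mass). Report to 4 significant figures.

In-progress results are printed with 4-significant-digit rounding in the working — the whole derivation keeps full float precision end to end — exactly one rounding is applied to each reported result; the derived quantities, which include the totals, yield, six oxide percentages, ignition loss, glass mass, are re-derived in full precision, as written in problem or answer, from the weighed amounts per 1248 pbw of glass.
Per-material ignition loss:
  Stock A: 239.6 × 0.3202 = 76.72 pbw
  Component B: 249.9 × 0.5248 = 131.1 pbw
  Component C: 534.1 × 0.05030 = 26.87 pbw
  Material D: 40.82 × 0.4355 = 17.78 pbw
  Source E: 239.7 × 0.2256 = 54.08 pbw
  Source F: 250.9 × 0.001000 = 0.2509 pbw
Total LOI = 306.8 pbw
Glass = batch − LOI = 1555 − 306.8 = 1248 pbw

LOI loss = 306.8 pbw; glass = 1248 pbw; yield = 80.27%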